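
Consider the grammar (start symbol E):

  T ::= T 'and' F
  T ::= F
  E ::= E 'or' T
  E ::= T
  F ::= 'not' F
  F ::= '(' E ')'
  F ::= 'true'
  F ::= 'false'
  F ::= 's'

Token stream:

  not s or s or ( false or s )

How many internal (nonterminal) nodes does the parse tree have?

16

[E [E [E [T [F not [F s]]]] or [T [F s]]] or [T [F ( [E [E [T [F false]]] or [T [F s]]] )]]]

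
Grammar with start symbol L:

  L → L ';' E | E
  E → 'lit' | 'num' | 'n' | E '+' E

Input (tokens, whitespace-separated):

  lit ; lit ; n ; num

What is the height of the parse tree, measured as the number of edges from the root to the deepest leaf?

5

[L [L [L [L [E lit]] ; [E lit]] ; [E n]] ; [E num]]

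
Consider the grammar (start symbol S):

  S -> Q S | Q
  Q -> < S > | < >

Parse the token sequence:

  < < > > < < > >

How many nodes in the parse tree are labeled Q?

[S [Q < [S [Q < >]] >] [S [Q < [S [Q < >]] >]]]

4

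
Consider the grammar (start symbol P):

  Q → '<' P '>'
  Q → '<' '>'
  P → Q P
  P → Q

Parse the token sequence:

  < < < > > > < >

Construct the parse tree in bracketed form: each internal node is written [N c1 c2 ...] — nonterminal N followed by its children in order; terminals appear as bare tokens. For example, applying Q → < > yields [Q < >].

P
Q P
< P > P
< Q > P
< < P > > P
< < Q > > P
< < < > > > P
< < < > > > Q
< < < > > > < >

[P [Q < [P [Q < [P [Q < >]] >]] >] [P [Q < >]]]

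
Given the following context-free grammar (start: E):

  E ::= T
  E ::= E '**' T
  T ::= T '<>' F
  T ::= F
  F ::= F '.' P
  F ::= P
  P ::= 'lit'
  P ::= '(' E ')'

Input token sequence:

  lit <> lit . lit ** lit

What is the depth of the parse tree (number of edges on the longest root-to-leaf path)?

6

[E [E [T [T [F [P lit]]] <> [F [F [P lit]] . [P lit]]]] ** [T [F [P lit]]]]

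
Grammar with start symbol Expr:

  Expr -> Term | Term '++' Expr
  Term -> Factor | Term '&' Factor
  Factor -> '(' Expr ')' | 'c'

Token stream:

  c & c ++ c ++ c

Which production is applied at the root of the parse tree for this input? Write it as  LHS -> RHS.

Expr -> Term '++' Expr

[Expr [Term [Term [Factor c]] & [Factor c]] ++ [Expr [Term [Factor c]] ++ [Expr [Term [Factor c]]]]]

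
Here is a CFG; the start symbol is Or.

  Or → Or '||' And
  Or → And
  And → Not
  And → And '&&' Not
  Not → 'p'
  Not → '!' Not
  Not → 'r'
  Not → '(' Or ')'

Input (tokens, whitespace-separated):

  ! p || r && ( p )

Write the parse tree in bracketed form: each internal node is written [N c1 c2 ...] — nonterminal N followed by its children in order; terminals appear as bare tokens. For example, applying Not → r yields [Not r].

[Or [Or [And [Not ! [Not p]]]] || [And [And [Not r]] && [Not ( [Or [And [Not p]]] )]]]

Or
Or || And
And || And
Not || And
! Not || And
! p || And
! p || And && Not
! p || Not && Not
! p || r && Not
! p || r && ( Or )
! p || r && ( And )
! p || r && ( Not )
! p || r && ( p )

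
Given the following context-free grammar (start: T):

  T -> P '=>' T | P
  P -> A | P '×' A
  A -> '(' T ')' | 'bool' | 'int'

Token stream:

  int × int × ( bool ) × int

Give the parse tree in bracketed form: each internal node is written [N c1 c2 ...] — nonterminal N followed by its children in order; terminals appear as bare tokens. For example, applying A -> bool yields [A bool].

[T [P [P [P [P [A int]] × [A int]] × [A ( [T [P [A bool]]] )]] × [A int]]]

T
P
P × A
P × A × A
P × A × A × A
A × A × A × A
int × A × A × A
int × int × A × A
int × int × ( T ) × A
int × int × ( P ) × A
int × int × ( A ) × A
int × int × ( bool ) × A
int × int × ( bool ) × int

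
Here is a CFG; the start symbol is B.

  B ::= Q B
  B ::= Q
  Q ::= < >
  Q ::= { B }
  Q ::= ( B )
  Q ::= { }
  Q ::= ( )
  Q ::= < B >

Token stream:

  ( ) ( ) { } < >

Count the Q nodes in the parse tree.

[B [Q ( )] [B [Q ( )] [B [Q { }] [B [Q < >]]]]]

4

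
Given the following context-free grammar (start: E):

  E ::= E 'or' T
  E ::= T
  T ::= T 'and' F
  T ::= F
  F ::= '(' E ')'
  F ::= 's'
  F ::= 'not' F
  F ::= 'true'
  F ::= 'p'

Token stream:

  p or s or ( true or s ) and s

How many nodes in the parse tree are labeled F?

[E [E [E [T [F p]]] or [T [F s]]] or [T [T [F ( [E [E [T [F true]]] or [T [F s]]] )]] and [F s]]]

6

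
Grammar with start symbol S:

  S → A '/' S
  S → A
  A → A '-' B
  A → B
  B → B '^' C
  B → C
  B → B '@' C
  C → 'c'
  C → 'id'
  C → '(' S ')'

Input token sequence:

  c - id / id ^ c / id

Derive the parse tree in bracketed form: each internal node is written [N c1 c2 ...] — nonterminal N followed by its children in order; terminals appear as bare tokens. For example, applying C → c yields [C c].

S
A / S
A - B / S
B - B / S
C - B / S
c - B / S
c - C / S
c - id / S
c - id / A / S
c - id / B / S
c - id / B ^ C / S
c - id / C ^ C / S
c - id / id ^ C / S
c - id / id ^ c / S
c - id / id ^ c / A
c - id / id ^ c / B
c - id / id ^ c / C
c - id / id ^ c / id

[S [A [A [B [C c]]] - [B [C id]]] / [S [A [B [B [C id]] ^ [C c]]] / [S [A [B [C id]]]]]]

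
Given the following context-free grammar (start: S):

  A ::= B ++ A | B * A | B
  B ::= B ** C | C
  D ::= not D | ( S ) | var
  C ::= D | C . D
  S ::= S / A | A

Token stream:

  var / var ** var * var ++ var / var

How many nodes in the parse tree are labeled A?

[S [S [S [A [B [C [D var]]]]] / [A [B [B [C [D var]]] ** [C [D var]]] * [A [B [C [D var]]] ++ [A [B [C [D var]]]]]]] / [A [B [C [D var]]]]]

5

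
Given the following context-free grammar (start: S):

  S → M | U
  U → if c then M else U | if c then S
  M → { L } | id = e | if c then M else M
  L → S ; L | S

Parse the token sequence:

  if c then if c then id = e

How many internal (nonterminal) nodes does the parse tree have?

[S [U if c then [S [U if c then [S [M id = e]]]]]]

6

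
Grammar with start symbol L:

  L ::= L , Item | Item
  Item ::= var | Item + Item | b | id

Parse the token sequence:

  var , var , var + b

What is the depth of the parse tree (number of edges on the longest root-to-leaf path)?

4

[L [L [L [Item var]] , [Item var]] , [Item [Item var] + [Item b]]]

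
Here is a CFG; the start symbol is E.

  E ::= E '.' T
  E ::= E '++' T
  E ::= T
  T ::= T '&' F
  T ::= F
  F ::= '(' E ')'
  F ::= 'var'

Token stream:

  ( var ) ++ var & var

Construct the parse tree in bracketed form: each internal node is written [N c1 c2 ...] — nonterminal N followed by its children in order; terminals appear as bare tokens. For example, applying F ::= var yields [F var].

E
E ++ T
T ++ T
F ++ T
( E ) ++ T
( T ) ++ T
( F ) ++ T
( var ) ++ T
( var ) ++ T & F
( var ) ++ F & F
( var ) ++ var & F
( var ) ++ var & var

[E [E [T [F ( [E [T [F var]]] )]]] ++ [T [T [F var]] & [F var]]]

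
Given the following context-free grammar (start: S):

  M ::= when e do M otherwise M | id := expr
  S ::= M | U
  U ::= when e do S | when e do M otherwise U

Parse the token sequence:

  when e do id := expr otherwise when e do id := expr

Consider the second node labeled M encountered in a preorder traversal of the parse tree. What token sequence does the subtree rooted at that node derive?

id := expr

[S [U when e do [M id := expr] otherwise [U when e do [S [M id := expr]]]]]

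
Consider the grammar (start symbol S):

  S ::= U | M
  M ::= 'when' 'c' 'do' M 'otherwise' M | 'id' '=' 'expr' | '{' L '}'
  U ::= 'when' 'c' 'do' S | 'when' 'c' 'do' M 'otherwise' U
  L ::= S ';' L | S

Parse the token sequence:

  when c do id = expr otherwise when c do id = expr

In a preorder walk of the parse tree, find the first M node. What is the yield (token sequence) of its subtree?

[S [U when c do [M id = expr] otherwise [U when c do [S [M id = expr]]]]]

id = expr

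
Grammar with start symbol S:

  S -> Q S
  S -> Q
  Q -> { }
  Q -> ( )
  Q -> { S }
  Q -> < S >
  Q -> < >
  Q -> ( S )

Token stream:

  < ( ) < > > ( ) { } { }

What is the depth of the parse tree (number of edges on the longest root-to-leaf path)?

5

[S [Q < [S [Q ( )] [S [Q < >]]] >] [S [Q ( )] [S [Q { }] [S [Q { }]]]]]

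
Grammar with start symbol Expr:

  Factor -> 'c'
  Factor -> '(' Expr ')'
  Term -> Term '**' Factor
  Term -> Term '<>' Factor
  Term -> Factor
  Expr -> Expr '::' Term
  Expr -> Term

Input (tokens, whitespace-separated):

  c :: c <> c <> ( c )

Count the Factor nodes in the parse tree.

5

[Expr [Expr [Term [Factor c]]] :: [Term [Term [Term [Factor c]] <> [Factor c]] <> [Factor ( [Expr [Term [Factor c]]] )]]]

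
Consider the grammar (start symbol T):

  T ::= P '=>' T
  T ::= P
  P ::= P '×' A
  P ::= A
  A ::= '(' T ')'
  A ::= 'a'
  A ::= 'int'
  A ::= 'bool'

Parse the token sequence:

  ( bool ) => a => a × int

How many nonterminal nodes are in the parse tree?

[T [P [A ( [T [P [A bool]]] )]] => [T [P [A a]] => [T [P [P [A a]] × [A int]]]]]

14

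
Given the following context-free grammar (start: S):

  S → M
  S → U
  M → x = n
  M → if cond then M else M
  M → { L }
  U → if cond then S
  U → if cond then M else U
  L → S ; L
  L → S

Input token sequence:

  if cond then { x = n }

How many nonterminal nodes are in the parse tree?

7

[S [U if cond then [S [M { [L [S [M x = n]]] }]]]]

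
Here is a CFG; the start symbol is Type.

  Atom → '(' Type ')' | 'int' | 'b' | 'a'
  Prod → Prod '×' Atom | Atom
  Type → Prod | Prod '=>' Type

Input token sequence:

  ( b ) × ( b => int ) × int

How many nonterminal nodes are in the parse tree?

16

[Type [Prod [Prod [Prod [Atom ( [Type [Prod [Atom b]]] )]] × [Atom ( [Type [Prod [Atom b]] => [Type [Prod [Atom int]]]] )]] × [Atom int]]]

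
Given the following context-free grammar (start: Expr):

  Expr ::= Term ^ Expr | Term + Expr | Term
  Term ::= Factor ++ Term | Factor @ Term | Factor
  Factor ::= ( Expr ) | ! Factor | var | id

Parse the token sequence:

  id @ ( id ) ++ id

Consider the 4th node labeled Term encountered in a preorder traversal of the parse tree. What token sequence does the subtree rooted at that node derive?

id

[Expr [Term [Factor id] @ [Term [Factor ( [Expr [Term [Factor id]]] )] ++ [Term [Factor id]]]]]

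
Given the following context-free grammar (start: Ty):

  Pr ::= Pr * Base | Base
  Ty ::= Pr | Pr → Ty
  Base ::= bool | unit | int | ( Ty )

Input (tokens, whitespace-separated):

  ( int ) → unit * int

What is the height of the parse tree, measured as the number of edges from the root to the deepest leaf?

[Ty [Pr [Base ( [Ty [Pr [Base int]]] )]] → [Ty [Pr [Pr [Base unit]] * [Base int]]]]

6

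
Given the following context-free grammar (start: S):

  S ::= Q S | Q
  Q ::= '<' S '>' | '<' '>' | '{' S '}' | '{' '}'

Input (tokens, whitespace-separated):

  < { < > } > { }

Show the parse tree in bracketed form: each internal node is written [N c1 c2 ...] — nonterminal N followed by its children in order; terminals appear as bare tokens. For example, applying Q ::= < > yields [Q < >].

[S [Q < [S [Q { [S [Q < >]] }]] >] [S [Q { }]]]

S
Q S
< S > S
< Q > S
< { S } > S
< { Q } > S
< { < > } > S
< { < > } > Q
< { < > } > { }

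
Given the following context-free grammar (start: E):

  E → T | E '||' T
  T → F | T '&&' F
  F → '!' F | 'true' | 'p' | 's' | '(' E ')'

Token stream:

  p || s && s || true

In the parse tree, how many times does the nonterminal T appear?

4

[E [E [E [T [F p]]] || [T [T [F s]] && [F s]]] || [T [F true]]]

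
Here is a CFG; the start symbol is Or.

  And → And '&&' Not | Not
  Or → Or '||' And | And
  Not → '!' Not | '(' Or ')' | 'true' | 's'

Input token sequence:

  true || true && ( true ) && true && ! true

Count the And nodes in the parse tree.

[Or [Or [And [Not true]]] || [And [And [And [And [Not true]] && [Not ( [Or [And [Not true]]] )]] && [Not true]] && [Not ! [Not true]]]]

6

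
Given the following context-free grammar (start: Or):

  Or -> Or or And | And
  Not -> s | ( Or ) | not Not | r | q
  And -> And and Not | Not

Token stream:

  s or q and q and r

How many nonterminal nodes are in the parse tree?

[Or [Or [And [Not s]]] or [And [And [And [Not q]] and [Not q]] and [Not r]]]

10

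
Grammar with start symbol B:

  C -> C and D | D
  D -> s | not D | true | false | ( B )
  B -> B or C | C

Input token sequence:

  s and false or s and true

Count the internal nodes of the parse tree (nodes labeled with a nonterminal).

10

[B [B [C [C [D s]] and [D false]]] or [C [C [D s]] and [D true]]]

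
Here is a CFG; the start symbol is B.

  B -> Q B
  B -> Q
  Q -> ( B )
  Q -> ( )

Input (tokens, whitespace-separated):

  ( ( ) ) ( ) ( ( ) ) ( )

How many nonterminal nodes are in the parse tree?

12

[B [Q ( [B [Q ( )]] )] [B [Q ( )] [B [Q ( [B [Q ( )]] )] [B [Q ( )]]]]]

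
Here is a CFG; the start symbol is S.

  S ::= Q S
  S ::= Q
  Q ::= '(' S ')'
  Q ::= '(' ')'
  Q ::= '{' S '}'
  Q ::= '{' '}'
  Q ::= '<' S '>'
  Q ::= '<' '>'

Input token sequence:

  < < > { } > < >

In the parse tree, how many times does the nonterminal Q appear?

4

[S [Q < [S [Q < >] [S [Q { }]]] >] [S [Q < >]]]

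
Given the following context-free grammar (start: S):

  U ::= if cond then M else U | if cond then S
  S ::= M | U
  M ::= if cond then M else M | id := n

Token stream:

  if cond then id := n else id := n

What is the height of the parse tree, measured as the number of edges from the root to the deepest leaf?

[S [M if cond then [M id := n] else [M id := n]]]

3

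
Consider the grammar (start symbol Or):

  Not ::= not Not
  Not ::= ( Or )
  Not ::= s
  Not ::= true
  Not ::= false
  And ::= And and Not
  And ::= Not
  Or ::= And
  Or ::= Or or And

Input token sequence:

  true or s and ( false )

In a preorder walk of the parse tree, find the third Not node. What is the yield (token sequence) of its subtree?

( false )

[Or [Or [And [Not true]]] or [And [And [Not s]] and [Not ( [Or [And [Not false]]] )]]]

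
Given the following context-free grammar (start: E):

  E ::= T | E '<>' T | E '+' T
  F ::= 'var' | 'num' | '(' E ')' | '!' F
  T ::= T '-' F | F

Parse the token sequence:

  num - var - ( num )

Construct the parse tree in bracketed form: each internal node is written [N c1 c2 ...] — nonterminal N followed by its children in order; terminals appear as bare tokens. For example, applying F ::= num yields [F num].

[E [T [T [T [F num]] - [F var]] - [F ( [E [T [F num]]] )]]]

E
T
T - F
T - F - F
F - F - F
num - F - F
num - var - F
num - var - ( E )
num - var - ( T )
num - var - ( F )
num - var - ( num )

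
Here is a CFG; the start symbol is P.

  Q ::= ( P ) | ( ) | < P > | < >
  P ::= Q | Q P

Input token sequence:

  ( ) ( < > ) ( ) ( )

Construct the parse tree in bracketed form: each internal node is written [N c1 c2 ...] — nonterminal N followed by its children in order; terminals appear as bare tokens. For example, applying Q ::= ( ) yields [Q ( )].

P
Q P
( ) P
( ) Q P
( ) ( P ) P
( ) ( Q ) P
( ) ( < > ) P
( ) ( < > ) Q P
( ) ( < > ) ( ) P
( ) ( < > ) ( ) Q
( ) ( < > ) ( ) ( )

[P [Q ( )] [P [Q ( [P [Q < >]] )] [P [Q ( )] [P [Q ( )]]]]]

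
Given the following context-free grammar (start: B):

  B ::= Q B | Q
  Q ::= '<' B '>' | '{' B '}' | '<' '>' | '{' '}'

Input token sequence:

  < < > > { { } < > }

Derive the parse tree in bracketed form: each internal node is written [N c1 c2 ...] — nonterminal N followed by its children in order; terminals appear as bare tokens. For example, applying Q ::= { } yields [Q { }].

[B [Q < [B [Q < >]] >] [B [Q { [B [Q { }] [B [Q < >]]] }]]]

B
Q B
< B > B
< Q > B
< < > > B
< < > > Q
< < > > { B }
< < > > { Q B }
< < > > { { } B }
< < > > { { } Q }
< < > > { { } < > }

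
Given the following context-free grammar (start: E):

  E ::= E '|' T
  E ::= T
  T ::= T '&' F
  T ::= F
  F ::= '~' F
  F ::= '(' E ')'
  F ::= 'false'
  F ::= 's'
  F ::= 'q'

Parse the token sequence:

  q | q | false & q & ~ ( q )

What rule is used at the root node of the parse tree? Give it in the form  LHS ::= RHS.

E ::= E '|' T

[E [E [E [T [F q]]] | [T [F q]]] | [T [T [T [F false]] & [F q]] & [F ~ [F ( [E [T [F q]]] )]]]]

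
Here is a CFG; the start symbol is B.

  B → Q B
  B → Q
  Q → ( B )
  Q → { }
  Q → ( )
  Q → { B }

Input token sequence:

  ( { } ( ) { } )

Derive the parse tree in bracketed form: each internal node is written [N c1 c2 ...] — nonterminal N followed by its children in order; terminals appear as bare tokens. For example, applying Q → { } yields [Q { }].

[B [Q ( [B [Q { }] [B [Q ( )] [B [Q { }]]]] )]]

B
Q
( B )
( Q B )
( { } B )
( { } Q B )
( { } ( ) B )
( { } ( ) Q )
( { } ( ) { } )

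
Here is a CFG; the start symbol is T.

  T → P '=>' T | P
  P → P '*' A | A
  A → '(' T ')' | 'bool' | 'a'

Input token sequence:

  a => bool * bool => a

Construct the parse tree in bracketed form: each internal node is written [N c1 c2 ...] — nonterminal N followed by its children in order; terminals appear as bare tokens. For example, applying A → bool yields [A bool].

T
P => T
A => T
a => T
a => P => T
a => P * A => T
a => A * A => T
a => bool * A => T
a => bool * bool => T
a => bool * bool => P
a => bool * bool => A
a => bool * bool => a

[T [P [A a]] => [T [P [P [A bool]] * [A bool]] => [T [P [A a]]]]]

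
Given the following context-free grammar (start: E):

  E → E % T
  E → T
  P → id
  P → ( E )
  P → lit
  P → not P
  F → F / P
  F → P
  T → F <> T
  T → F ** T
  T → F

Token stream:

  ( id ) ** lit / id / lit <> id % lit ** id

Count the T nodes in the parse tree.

[E [E [T [F [P ( [E [T [F [P id]]]] )]] ** [T [F [F [F [P lit]] / [P id]] / [P lit]] <> [T [F [P id]]]]]] % [T [F [P lit]] ** [T [F [P id]]]]]

6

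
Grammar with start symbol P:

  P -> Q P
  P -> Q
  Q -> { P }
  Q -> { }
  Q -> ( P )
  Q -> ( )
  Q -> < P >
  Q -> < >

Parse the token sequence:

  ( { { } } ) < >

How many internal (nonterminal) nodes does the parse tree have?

[P [Q ( [P [Q { [P [Q { }]] }]] )] [P [Q < >]]]

8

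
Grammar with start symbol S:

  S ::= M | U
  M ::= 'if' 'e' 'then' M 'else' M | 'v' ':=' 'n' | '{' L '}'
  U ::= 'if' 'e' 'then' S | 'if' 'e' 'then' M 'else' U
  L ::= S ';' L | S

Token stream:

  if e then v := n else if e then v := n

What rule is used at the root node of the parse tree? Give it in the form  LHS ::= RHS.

S ::= U

[S [U if e then [M v := n] else [U if e then [S [M v := n]]]]]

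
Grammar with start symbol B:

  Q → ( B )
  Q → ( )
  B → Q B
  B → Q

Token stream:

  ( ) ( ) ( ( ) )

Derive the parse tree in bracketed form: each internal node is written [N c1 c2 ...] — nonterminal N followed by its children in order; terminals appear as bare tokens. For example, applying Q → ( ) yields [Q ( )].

B
Q B
( ) B
( ) Q B
( ) ( ) B
( ) ( ) Q
( ) ( ) ( B )
( ) ( ) ( Q )
( ) ( ) ( ( ) )

[B [Q ( )] [B [Q ( )] [B [Q ( [B [Q ( )]] )]]]]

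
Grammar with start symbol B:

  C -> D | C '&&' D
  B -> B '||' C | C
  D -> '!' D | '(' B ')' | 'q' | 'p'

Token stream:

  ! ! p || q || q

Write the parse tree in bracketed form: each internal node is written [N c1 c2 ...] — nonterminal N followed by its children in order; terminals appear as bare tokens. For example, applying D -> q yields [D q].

B
B || C
B || C || C
C || C || C
D || C || C
! D || C || C
! ! D || C || C
! ! p || C || C
! ! p || D || C
! ! p || q || C
! ! p || q || D
! ! p || q || q

[B [B [B [C [D ! [D ! [D p]]]]] || [C [D q]]] || [C [D q]]]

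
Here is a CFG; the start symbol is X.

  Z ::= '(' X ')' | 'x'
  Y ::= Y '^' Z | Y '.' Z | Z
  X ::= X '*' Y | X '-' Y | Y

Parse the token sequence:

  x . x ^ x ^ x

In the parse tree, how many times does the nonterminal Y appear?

[X [Y [Y [Y [Y [Z x]] . [Z x]] ^ [Z x]] ^ [Z x]]]

4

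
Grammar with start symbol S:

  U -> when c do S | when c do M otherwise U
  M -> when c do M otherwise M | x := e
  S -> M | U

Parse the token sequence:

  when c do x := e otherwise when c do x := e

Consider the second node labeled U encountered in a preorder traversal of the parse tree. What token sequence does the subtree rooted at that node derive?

when c do x := e

[S [U when c do [M x := e] otherwise [U when c do [S [M x := e]]]]]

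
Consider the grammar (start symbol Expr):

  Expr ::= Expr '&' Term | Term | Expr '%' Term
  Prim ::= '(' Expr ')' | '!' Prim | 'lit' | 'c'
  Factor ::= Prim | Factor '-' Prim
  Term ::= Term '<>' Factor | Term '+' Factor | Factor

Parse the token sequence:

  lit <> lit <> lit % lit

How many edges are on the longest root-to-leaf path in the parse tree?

7

[Expr [Expr [Term [Term [Term [Factor [Prim lit]]] <> [Factor [Prim lit]]] <> [Factor [Prim lit]]]] % [Term [Factor [Prim lit]]]]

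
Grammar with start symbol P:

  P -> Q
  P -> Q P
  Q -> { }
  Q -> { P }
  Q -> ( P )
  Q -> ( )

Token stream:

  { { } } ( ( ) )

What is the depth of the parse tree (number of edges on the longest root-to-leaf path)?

[P [Q { [P [Q { }]] }] [P [Q ( [P [Q ( )]] )]]]

5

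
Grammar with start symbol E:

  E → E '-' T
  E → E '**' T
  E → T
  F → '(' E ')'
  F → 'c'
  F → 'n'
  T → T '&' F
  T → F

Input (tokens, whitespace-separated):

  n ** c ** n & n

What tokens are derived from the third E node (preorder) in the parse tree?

n

[E [E [E [T [F n]]] ** [T [F c]]] ** [T [T [F n]] & [F n]]]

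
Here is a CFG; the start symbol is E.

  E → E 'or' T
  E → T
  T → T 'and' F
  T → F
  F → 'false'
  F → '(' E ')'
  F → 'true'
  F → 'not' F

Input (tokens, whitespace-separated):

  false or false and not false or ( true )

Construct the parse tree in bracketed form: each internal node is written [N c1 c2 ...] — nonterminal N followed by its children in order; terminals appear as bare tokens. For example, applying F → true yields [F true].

E
E or T
E or T or T
T or T or T
F or T or T
false or T or T
false or T and F or T
false or F and F or T
false or false and F or T
false or false and not F or T
false or false and not false or T
false or false and not false or F
false or false and not false or ( E )
false or false and not false or ( T )
false or false and not false or ( F )
false or false and not false or ( true )

[E [E [E [T [F false]]] or [T [T [F false]] and [F not [F false]]]] or [T [F ( [E [T [F true]]] )]]]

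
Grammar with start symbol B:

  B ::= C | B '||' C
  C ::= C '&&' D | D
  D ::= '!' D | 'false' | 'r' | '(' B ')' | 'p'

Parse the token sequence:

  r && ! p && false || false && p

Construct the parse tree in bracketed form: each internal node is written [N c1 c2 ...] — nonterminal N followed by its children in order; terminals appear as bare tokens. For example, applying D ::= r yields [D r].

B
B || C
C || C
C && D || C
C && D && D || C
D && D && D || C
r && D && D || C
r && ! D && D || C
r && ! p && D || C
r && ! p && false || C
r && ! p && false || C && D
r && ! p && false || D && D
r && ! p && false || false && D
r && ! p && false || false && p

[B [B [C [C [C [D r]] && [D ! [D p]]] && [D false]]] || [C [C [D false]] && [D p]]]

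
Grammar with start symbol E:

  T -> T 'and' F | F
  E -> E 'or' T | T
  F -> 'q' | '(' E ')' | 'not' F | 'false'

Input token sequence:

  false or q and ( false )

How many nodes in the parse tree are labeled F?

4

[E [E [T [F false]]] or [T [T [F q]] and [F ( [E [T [F false]]] )]]]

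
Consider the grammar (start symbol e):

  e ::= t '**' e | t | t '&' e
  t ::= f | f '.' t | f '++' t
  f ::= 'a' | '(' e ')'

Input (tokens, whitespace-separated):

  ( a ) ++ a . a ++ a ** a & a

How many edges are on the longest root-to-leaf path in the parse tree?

[e [t [f ( [e [t [f a]]] )] ++ [t [f a] . [t [f a] ++ [t [f a]]]]] ** [e [t [f a]] & [e [t [f a]]]]]

6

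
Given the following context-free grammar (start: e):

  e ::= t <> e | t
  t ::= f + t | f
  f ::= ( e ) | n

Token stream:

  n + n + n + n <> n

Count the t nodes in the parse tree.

5

[e [t [f n] + [t [f n] + [t [f n] + [t [f n]]]]] <> [e [t [f n]]]]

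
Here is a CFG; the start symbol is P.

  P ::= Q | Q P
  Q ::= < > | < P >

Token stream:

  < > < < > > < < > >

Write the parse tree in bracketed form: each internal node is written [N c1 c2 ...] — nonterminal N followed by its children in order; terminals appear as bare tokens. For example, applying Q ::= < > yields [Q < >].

P
Q P
< > P
< > Q P
< > < P > P
< > < Q > P
< > < < > > P
< > < < > > Q
< > < < > > < P >
< > < < > > < Q >
< > < < > > < < > >

[P [Q < >] [P [Q < [P [Q < >]] >] [P [Q < [P [Q < >]] >]]]]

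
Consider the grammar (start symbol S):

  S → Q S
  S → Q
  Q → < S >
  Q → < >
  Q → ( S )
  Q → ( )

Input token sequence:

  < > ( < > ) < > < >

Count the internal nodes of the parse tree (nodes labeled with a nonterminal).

[S [Q < >] [S [Q ( [S [Q < >]] )] [S [Q < >] [S [Q < >]]]]]

10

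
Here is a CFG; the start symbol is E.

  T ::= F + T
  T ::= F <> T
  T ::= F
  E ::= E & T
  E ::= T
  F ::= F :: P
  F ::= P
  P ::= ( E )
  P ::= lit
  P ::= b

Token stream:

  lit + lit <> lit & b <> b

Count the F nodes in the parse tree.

[E [E [T [F [P lit]] + [T [F [P lit]] <> [T [F [P lit]]]]]] & [T [F [P b]] <> [T [F [P b]]]]]

5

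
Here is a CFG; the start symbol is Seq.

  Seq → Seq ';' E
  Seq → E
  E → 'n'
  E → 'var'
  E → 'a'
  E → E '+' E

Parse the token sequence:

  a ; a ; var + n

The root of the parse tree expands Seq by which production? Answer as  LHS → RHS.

Seq → Seq ';' E

[Seq [Seq [Seq [E a]] ; [E a]] ; [E [E var] + [E n]]]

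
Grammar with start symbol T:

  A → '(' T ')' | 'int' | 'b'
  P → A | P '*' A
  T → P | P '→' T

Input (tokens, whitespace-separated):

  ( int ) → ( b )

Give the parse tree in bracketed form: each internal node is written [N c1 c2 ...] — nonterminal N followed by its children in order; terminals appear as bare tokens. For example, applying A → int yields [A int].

T
P → T
A → T
( T ) → T
( P ) → T
( A ) → T
( int ) → T
( int ) → P
( int ) → A
( int ) → ( T )
( int ) → ( P )
( int ) → ( A )
( int ) → ( b )

[T [P [A ( [T [P [A int]]] )]] → [T [P [A ( [T [P [A b]]] )]]]]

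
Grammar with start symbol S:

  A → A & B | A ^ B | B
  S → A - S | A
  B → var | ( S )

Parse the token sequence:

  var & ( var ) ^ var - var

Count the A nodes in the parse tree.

5

[S [A [A [A [B var]] & [B ( [S [A [B var]]] )]] ^ [B var]] - [S [A [B var]]]]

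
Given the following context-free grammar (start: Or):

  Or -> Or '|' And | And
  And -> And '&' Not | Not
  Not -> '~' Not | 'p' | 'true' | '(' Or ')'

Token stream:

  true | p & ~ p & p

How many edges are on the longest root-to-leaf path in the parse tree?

[Or [Or [And [Not true]]] | [And [And [And [Not p]] & [Not ~ [Not p]]] & [Not p]]]

5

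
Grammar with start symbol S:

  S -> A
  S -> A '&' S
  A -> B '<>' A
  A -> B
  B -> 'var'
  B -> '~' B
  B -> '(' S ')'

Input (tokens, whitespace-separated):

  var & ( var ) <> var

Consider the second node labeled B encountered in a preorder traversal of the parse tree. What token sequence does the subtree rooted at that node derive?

( var )

[S [A [B var]] & [S [A [B ( [S [A [B var]]] )] <> [A [B var]]]]]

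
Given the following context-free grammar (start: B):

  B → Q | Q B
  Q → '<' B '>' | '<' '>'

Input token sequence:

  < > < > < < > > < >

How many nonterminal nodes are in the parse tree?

10

[B [Q < >] [B [Q < >] [B [Q < [B [Q < >]] >] [B [Q < >]]]]]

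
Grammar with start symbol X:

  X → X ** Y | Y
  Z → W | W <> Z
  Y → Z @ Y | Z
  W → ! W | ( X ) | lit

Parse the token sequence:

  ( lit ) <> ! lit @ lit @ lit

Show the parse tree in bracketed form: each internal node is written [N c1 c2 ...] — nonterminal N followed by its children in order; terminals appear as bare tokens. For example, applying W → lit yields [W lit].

X
Y
Z @ Y
W <> Z @ Y
( X ) <> Z @ Y
( Y ) <> Z @ Y
( Z ) <> Z @ Y
( W ) <> Z @ Y
( lit ) <> Z @ Y
( lit ) <> W @ Y
( lit ) <> ! W @ Y
( lit ) <> ! lit @ Y
( lit ) <> ! lit @ Z @ Y
( lit ) <> ! lit @ W @ Y
( lit ) <> ! lit @ lit @ Y
( lit ) <> ! lit @ lit @ Z
( lit ) <> ! lit @ lit @ W
( lit ) <> ! lit @ lit @ lit

[X [Y [Z [W ( [X [Y [Z [W lit]]]] )] <> [Z [W ! [W lit]]]] @ [Y [Z [W lit]] @ [Y [Z [W lit]]]]]]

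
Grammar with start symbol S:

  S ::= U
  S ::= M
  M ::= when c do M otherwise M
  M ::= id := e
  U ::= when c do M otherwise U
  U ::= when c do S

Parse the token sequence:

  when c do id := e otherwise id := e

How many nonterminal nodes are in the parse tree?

4

[S [M when c do [M id := e] otherwise [M id := e]]]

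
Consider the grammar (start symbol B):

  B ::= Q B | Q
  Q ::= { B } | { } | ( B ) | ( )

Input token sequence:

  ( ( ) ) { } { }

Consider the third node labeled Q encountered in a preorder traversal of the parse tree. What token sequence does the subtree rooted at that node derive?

{ }

[B [Q ( [B [Q ( )]] )] [B [Q { }] [B [Q { }]]]]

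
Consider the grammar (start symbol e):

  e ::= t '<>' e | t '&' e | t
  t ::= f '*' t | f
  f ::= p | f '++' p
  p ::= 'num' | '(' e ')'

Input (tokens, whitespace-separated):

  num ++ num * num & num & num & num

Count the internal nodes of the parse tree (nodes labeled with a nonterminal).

[e [t [f [f [p num]] ++ [p num]] * [t [f [p num]]]] & [e [t [f [p num]]] & [e [t [f [p num]]] & [e [t [f [p num]]]]]]]

21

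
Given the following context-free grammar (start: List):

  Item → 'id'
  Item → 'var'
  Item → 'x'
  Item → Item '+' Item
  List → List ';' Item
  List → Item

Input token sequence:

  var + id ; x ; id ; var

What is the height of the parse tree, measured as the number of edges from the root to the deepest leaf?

6

[List [List [List [List [Item [Item var] + [Item id]]] ; [Item x]] ; [Item id]] ; [Item var]]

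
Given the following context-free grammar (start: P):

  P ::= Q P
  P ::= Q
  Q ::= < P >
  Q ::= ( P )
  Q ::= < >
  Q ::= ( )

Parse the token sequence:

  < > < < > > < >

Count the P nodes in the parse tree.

4

[P [Q < >] [P [Q < [P [Q < >]] >] [P [Q < >]]]]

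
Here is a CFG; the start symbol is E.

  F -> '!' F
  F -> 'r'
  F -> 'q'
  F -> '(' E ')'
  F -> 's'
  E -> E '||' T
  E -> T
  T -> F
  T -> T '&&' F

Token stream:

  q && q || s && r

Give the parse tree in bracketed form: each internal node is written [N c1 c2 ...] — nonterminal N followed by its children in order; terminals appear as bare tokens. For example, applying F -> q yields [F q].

E
E || T
T || T
T && F || T
F && F || T
q && F || T
q && q || T
q && q || T && F
q && q || F && F
q && q || s && F
q && q || s && r

[E [E [T [T [F q]] && [F q]]] || [T [T [F s]] && [F r]]]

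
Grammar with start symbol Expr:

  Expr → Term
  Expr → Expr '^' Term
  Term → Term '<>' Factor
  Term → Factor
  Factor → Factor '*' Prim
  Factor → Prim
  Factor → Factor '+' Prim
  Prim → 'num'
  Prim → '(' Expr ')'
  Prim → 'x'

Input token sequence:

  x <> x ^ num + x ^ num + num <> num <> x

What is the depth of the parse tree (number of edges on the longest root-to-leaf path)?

7

[Expr [Expr [Expr [Term [Term [Factor [Prim x]]] <> [Factor [Prim x]]]] ^ [Term [Factor [Factor [Prim num]] + [Prim x]]]] ^ [Term [Term [Term [Factor [Factor [Prim num]] + [Prim num]]] <> [Factor [Prim num]]] <> [Factor [Prim x]]]]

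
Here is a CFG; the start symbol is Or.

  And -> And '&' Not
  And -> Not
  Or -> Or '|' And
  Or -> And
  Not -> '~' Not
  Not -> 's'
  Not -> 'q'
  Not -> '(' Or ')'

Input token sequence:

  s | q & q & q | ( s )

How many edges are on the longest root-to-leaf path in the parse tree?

6

[Or [Or [Or [And [Not s]]] | [And [And [And [Not q]] & [Not q]] & [Not q]]] | [And [Not ( [Or [And [Not s]]] )]]]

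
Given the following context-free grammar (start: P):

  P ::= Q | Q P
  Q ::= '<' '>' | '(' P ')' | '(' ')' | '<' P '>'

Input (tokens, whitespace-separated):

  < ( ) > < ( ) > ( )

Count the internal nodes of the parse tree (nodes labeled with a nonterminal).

10

[P [Q < [P [Q ( )]] >] [P [Q < [P [Q ( )]] >] [P [Q ( )]]]]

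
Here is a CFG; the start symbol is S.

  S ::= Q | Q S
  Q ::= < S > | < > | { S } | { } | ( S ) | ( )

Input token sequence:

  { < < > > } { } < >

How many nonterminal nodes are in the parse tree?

10

[S [Q { [S [Q < [S [Q < >]] >]] }] [S [Q { }] [S [Q < >]]]]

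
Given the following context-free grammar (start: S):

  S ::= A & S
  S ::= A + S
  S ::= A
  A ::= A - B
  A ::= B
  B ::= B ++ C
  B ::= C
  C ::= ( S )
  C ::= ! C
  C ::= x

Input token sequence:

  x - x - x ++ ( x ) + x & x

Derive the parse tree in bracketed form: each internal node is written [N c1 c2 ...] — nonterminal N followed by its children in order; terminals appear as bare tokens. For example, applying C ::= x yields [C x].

[S [A [A [A [B [C x]]] - [B [C x]]] - [B [B [C x]] ++ [C ( [S [A [B [C x]]]] )]]] + [S [A [B [C x]]] & [S [A [B [C x]]]]]]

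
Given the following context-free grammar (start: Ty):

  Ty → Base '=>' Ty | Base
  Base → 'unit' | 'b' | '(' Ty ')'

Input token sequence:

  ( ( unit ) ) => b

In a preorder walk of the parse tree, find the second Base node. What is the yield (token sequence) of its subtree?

[Ty [Base ( [Ty [Base ( [Ty [Base unit]] )]] )] => [Ty [Base b]]]

( unit )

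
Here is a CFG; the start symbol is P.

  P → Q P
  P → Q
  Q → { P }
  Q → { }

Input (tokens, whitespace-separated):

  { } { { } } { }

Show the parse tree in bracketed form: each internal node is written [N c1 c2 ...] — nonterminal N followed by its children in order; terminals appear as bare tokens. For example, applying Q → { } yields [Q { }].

[P [Q { }] [P [Q { [P [Q { }]] }] [P [Q { }]]]]

P
Q P
{ } P
{ } Q P
{ } { P } P
{ } { Q } P
{ } { { } } P
{ } { { } } Q
{ } { { } } { }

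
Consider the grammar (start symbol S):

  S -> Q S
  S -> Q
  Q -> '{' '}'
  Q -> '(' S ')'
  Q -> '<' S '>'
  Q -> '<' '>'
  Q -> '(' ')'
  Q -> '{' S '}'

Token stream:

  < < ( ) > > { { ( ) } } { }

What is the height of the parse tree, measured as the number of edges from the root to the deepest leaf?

7

[S [Q < [S [Q < [S [Q ( )]] >]] >] [S [Q { [S [Q { [S [Q ( )]] }]] }] [S [Q { }]]]]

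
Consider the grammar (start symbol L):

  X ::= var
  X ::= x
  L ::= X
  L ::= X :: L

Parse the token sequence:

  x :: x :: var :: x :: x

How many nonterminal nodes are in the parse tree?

10

[L [X x] :: [L [X x] :: [L [X var] :: [L [X x] :: [L [X x]]]]]]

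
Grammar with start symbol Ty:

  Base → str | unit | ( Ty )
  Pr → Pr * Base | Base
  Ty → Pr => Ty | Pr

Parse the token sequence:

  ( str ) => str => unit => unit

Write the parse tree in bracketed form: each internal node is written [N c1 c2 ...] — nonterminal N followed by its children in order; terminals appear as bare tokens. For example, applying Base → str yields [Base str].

[Ty [Pr [Base ( [Ty [Pr [Base str]]] )]] => [Ty [Pr [Base str]] => [Ty [Pr [Base unit]] => [Ty [Pr [Base unit]]]]]]

Ty
Pr => Ty
Base => Ty
( Ty ) => Ty
( Pr ) => Ty
( Base ) => Ty
( str ) => Ty
( str ) => Pr => Ty
( str ) => Base => Ty
( str ) => str => Ty
( str ) => str => Pr => Ty
( str ) => str => Base => Ty
( str ) => str => unit => Ty
( str ) => str => unit => Pr
( str ) => str => unit => Base
( str ) => str => unit => unit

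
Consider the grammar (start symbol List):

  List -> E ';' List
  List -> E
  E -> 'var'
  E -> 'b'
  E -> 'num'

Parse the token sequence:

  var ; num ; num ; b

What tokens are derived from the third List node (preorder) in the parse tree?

num ; b

[List [E var] ; [List [E num] ; [List [E num] ; [List [E b]]]]]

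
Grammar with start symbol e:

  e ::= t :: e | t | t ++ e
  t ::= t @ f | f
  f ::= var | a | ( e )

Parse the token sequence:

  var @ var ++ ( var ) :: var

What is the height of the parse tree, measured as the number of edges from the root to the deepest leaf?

7

[e [t [t [f var]] @ [f var]] ++ [e [t [f ( [e [t [f var]]] )]] :: [e [t [f var]]]]]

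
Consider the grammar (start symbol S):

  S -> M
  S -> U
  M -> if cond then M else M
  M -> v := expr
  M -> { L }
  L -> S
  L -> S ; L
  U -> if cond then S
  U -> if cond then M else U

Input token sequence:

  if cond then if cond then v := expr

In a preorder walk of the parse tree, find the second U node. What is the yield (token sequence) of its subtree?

[S [U if cond then [S [U if cond then [S [M v := expr]]]]]]

if cond then v := expr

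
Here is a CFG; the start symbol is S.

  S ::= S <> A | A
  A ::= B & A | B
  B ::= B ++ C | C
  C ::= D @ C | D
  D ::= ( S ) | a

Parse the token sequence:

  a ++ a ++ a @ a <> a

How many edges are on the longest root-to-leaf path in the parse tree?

[S [S [A [B [B [B [C [D a]]] ++ [C [D a]]] ++ [C [D a] @ [C [D a]]]]]] <> [A [B [C [D a]]]]]

8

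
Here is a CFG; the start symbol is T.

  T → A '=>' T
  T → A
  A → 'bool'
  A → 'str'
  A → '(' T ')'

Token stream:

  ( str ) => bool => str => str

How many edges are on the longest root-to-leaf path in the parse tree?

[T [A ( [T [A str]] )] => [T [A bool] => [T [A str] => [T [A str]]]]]

5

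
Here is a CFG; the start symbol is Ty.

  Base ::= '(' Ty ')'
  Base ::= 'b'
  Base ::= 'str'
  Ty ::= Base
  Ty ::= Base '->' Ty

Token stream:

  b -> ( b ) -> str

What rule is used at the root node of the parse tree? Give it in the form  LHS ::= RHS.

Ty ::= Base '->' Ty

[Ty [Base b] -> [Ty [Base ( [Ty [Base b]] )] -> [Ty [Base str]]]]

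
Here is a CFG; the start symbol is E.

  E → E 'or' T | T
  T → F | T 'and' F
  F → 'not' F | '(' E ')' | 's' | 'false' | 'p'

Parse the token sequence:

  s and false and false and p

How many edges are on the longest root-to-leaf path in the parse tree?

[E [T [T [T [T [F s]] and [F false]] and [F false]] and [F p]]]

6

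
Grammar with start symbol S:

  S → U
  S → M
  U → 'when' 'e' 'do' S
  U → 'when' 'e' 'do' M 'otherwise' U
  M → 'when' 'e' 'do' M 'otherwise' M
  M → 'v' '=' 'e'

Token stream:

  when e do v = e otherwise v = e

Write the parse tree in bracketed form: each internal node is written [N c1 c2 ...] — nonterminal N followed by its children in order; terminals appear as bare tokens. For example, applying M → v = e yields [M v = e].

[S [M when e do [M v = e] otherwise [M v = e]]]

S
M
when e do M otherwise M
when e do v = e otherwise M
when e do v = e otherwise v = e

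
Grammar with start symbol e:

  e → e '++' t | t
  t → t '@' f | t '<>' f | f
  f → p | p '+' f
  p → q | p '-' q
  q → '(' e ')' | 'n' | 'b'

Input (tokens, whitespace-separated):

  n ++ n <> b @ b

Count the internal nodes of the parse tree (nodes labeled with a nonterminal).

[e [e [t [f [p [q n]]]]] ++ [t [t [t [f [p [q n]]]] <> [f [p [q b]]]] @ [f [p [q b]]]]]

18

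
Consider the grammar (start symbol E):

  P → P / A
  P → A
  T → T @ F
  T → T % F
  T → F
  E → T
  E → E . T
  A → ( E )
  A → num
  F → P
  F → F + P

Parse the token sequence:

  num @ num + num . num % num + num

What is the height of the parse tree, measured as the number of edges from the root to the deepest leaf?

[E [E [T [T [F [P [A num]]]] @ [F [F [P [A num]]] + [P [A num]]]]] . [T [T [F [P [A num]]]] % [F [F [P [A num]]] + [P [A num]]]]]

7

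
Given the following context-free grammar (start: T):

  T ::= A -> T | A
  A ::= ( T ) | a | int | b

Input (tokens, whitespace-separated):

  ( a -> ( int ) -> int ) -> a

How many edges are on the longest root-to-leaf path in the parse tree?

[T [A ( [T [A a] -> [T [A ( [T [A int]] )] -> [T [A int]]]] )] -> [T [A a]]]

7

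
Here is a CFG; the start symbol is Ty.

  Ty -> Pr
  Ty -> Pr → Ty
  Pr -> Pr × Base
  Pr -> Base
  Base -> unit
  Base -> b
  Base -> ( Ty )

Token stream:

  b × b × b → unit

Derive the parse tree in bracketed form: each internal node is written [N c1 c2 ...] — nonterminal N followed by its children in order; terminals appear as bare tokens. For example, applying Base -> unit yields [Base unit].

[Ty [Pr [Pr [Pr [Base b]] × [Base b]] × [Base b]] → [Ty [Pr [Base unit]]]]

Ty
Pr → Ty
Pr × Base → Ty
Pr × Base × Base → Ty
Base × Base × Base → Ty
b × Base × Base → Ty
b × b × Base → Ty
b × b × b → Ty
b × b × b → Pr
b × b × b → Base
b × b × b → unit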